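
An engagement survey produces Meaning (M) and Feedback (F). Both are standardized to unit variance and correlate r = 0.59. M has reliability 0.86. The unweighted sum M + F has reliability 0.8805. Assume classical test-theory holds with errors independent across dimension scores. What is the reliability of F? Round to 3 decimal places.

0.760

Var(M+F) = 2 + 2·0.59 = 3.180.
True-score variance = ρ_M + ρ_F + 2·0.59, so 0.8805 = (0.86 + ρ_F + 1.18) / 3.180.
ρ_F = 0.8805·3.180 − 0.86 − 1.18 = 0.760.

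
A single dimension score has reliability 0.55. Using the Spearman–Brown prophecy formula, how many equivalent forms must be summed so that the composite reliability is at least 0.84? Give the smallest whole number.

5

k ≥ ρ*(1−ρ₁)/(ρ₁(1−ρ*)) = 0.84·0.45 / (0.55·0.16) = 4.295.
Smallest integer k = 5.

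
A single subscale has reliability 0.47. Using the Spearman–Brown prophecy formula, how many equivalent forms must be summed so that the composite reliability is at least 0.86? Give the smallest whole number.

k ≥ ρ*(1−ρ₁)/(ρ₁(1−ρ*)) = 0.86·0.53 / (0.47·0.14) = 6.927.
Smallest integer k = 7.

7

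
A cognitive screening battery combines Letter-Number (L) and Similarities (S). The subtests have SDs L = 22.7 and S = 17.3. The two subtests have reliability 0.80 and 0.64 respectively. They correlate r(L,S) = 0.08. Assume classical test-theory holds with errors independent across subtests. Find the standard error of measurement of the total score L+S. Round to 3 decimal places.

Var(total) = 814.58 + 62.8336 = 877.414.
True-score variance = 603.778 + 62.8336 = 666.611, so reliability = 0.7597.
Error variance = 877.414 − 666.611 = 210.802; SEM = √210.802 = 14.519.

14.519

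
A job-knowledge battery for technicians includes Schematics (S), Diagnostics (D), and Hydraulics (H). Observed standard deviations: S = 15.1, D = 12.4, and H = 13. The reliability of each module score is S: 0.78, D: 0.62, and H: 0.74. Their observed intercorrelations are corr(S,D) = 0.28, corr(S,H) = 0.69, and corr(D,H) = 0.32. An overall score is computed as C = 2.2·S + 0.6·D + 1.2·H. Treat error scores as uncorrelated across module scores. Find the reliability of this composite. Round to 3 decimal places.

Var(C) = 2.2²·15.1² + 0.6²·12.4² + 1.2²·13² + 2·[1.32·15.1·12.4·0.28 + 2.64·15.1·13·0.69 + 0.72·12.4·13·0.32] = 1402.28 + 927.849 = 2330.13.
With uncorrelated errors the cross-covariances are all true-score covariance, so they carry over unchanged; only the diagonal terms shrink to ρᵢσᵢ².
True-score variance = [2.2²·15.1²·0.78 + 0.6²·12.4²·0.62 + 1.2²·13²·0.74] + 927.849 = 1075.19 + 927.849 = 2003.04.
Reliability = 2003.04 / 2330.13 = 0.860.

0.860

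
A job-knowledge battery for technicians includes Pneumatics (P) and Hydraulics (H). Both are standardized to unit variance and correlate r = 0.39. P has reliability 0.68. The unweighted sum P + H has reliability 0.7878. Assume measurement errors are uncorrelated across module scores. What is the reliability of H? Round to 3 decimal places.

Var(P+H) = 2 + 2·0.39 = 2.780.
True-score variance = ρ_P + ρ_H + 2·0.39, so 0.7878 = (0.68 + ρ_H + 0.78) / 2.780.
ρ_H = 0.7878·2.780 − 0.68 − 0.78 = 0.730.

0.730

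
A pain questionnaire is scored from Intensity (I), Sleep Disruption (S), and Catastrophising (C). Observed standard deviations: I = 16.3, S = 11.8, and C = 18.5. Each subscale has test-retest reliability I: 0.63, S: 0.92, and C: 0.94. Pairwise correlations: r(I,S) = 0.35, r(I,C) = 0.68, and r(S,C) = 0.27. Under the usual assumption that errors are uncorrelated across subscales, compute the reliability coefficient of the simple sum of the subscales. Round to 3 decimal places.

0.908

Var(I+S+C) = 16.3² + 11.8² + 18.5² + 2·[16.3·11.8·0.35 + 16.3·18.5·0.68 + 11.8·18.5·0.27] = 747.18 + 662.628 = 1409.81.
Because errors are independent across components, Cov(Tᵢ,Tⱼ) = Cov(Xᵢ,Xⱼ); the off-diagonal part of the true-score variance is the same as above.
True-score variance = [16.3²·0.63 + 11.8²·0.92 + 18.5²·0.94] + 662.628 = 617.201 + 662.628 = 1279.83.
Reliability = 1279.83 / 1409.81 = 0.908.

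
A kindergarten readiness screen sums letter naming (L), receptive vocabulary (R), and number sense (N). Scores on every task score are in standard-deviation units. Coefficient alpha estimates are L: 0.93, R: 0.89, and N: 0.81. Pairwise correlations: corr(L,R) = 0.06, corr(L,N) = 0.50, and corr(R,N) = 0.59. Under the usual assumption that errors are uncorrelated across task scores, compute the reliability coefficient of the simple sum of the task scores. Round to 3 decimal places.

Var(L+R+N) = 3 + 2·[0.06 + 0.50 + 0.59] = 3 + 2.3 = 5.3.
With uncorrelated errors the cross-covariances are all true-score covariance, so they carry over unchanged; only the diagonal terms shrink to ρᵢσᵢ².
True-score variance = [0.93 + 0.89 + 0.81] + 2.3 = 2.63 + 2.3 = 4.93.
Reliability = 4.93 / 5.3 = 0.930.

0.930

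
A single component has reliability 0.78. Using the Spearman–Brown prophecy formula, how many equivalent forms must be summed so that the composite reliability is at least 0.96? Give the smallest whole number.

k ≥ ρ*(1−ρ₁)/(ρ₁(1−ρ*)) = 0.96·0.22 / (0.78·0.04) = 6.769.
Smallest integer k = 7.

7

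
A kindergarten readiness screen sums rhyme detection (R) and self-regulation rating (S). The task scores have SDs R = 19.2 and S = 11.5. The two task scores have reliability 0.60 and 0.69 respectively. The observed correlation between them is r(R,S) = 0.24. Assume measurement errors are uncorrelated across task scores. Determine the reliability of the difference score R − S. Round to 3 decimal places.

Var(R−S) = 19.2² + 11.5² − 2·19.2·11.5·0.24 = 500.89 − 105.984 = 394.906.
With uncorrelated errors the cross-covariances are all true-score covariance, so they carry over unchanged; only the diagonal terms shrink to ρᵢσᵢ².
True-score variance = [19.2²·0.60 + 11.5²·0.69] − 105.984 = 312.437 − 105.984 = 206.453.
Reliability = 206.453 / 394.906 = 0.523.

0.523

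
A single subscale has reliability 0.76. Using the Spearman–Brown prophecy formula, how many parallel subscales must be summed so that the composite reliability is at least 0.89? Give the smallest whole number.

3

k ≥ ρ*(1−ρ₁)/(ρ₁(1−ρ*)) = 0.89·0.24 / (0.76·0.11) = 2.555.
Smallest integer k = 3.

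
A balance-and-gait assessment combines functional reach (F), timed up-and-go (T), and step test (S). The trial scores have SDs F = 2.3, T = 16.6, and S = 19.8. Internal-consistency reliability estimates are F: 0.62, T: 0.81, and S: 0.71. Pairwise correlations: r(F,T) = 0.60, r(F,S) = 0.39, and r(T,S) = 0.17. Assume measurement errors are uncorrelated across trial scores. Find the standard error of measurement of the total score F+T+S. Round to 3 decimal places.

12.964

Var(total) = 672.89 + 193.088 = 865.978.
True-score variance = 504.832 + 193.088 = 697.92, so reliability = 0.8059.
Error variance = 865.978 − 697.92 = 168.058; SEM = √168.058 = 12.964.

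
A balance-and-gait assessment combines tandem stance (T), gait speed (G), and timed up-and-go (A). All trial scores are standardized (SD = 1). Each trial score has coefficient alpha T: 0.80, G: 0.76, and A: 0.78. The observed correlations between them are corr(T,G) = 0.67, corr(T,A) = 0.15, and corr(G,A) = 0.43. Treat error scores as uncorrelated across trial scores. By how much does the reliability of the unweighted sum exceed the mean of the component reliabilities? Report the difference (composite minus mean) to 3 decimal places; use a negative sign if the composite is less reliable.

Var(sum) = 3 + 2.5 = 5.5; true-score variance = 2.34 + 2.5 = 4.84; composite reliability = 0.8800.
Mean component reliability = 0.7800.
Difference = 0.8800 − 0.7800 = 0.100.

0.100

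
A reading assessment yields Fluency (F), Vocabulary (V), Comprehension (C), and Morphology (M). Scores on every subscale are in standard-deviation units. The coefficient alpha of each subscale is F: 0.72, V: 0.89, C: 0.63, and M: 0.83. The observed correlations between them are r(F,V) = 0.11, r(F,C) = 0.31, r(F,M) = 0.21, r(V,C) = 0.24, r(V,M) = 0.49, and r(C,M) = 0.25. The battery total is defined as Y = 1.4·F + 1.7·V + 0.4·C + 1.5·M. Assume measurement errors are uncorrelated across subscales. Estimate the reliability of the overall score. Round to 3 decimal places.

0.892

Var(Y) = 1.4² + 1.7² + 0.4² + 1.5² + 2·[2.38·0.11 + 0.56·0.31 + 2.1·0.21 + 0.68·0.24 + 2.55·0.49 + 0.6·0.25] = 7.26 + 4.8782 = 12.1382.
Under uncorrelated errors the observed covariances equal the true-score covariances, so only the own-variance terms attenuate.
True-score variance = [1.4²·0.72 + 1.7²·0.89 + 0.4²·0.63 + 1.5²·0.83] + 4.8782 = 5.9516 + 4.8782 = 10.8298.
Reliability = 10.8298 / 12.1382 = 0.892.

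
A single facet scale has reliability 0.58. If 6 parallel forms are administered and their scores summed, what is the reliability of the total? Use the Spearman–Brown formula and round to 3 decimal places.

0.892

ρ_k = kρ / (1 + (k−1)ρ) = 6·0.58 / (1 + 5·0.58) = 3.480 / 3.900 = 0.892.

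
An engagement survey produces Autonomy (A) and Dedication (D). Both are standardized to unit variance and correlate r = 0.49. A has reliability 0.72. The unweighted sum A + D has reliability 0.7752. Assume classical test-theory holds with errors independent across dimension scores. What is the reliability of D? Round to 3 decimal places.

0.610

Var(A+D) = 2 + 2·0.49 = 2.980.
True-score variance = ρ_A + ρ_D + 2·0.49, so 0.7752 = (0.72 + ρ_D + 0.98) / 2.980.
ρ_D = 0.7752·2.980 − 0.72 − 0.98 = 0.610.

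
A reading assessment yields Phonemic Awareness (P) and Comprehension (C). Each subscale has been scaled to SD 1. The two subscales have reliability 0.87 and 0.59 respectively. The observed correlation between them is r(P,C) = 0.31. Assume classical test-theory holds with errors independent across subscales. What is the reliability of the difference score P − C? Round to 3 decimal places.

0.609

Var(P−C) = 1 + 1 − 2·0.31 = 2 − 0.62 = 1.38.
Under uncorrelated errors the observed covariances equal the true-score covariances, so only the own-variance terms attenuate.
True-score variance = [0.87 + 0.59] − 0.62 = 1.46 − 0.62 = 0.84.
Reliability = 0.84 / 1.38 = 0.609.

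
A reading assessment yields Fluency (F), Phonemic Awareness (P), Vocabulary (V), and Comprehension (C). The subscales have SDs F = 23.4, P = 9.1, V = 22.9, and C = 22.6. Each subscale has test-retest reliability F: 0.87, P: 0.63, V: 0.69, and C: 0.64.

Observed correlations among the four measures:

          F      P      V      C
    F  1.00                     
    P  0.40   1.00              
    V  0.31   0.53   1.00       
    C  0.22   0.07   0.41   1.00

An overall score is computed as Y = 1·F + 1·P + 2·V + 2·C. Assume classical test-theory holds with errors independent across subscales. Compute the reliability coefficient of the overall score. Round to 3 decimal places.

0.820

Var(Y) = 23.4² + 9.1² + 2²·22.9² + 2²·22.6² + 2·[23.4·9.1·0.40 + 2·23.4·22.9·0.31 + 2·23.4·22.6·0.22 + 2·9.1·22.9·0.53 + 2·9.1·22.6·0.07 + 4·22.9·22.6·0.41] = 4771.05 + 3497.1 = 8268.15.
Under uncorrelated errors the observed covariances equal the true-score covariances, so only the own-variance terms attenuate.
True-score variance = [23.4²·0.87 + 9.1²·0.63 + 2²·22.9²·0.69 + 2²·22.6²·0.64] + 3497.1 = 3283.46 + 3497.1 = 6780.57.
Reliability = 6780.57 / 8268.15 = 0.820.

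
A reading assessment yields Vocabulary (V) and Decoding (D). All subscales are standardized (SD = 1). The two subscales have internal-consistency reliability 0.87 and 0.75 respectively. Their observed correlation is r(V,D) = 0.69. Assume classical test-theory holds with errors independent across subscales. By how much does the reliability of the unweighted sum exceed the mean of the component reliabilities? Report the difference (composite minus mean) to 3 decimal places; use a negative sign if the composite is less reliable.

Var(sum) = 2 + 1.38 = 3.38; true-score variance = 1.62 + 1.38 = 3; composite reliability = 0.8876.
Mean component reliability = 0.8100.
Difference = 0.8876 − 0.8100 = 0.078.

0.078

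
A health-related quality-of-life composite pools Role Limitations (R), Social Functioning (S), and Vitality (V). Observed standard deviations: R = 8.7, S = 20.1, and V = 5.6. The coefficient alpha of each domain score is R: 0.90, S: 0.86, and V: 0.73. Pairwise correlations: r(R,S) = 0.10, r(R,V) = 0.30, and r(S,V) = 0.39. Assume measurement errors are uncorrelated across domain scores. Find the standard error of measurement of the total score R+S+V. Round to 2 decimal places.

8.52

Var(total) = 511.06 + 152.003 = 663.063.
True-score variance = 438.462 + 152.003 = 590.465, so reliability = 0.8905.
Error variance = 663.063 − 590.465 = 72.5976; SEM = √72.5976 = 8.52.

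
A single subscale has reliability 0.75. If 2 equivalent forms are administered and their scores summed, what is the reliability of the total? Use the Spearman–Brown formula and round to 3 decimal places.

0.857

ρ_k = kρ / (1 + (k−1)ρ) = 2·0.75 / (1 + 1·0.75) = 1.500 / 1.750 = 0.857.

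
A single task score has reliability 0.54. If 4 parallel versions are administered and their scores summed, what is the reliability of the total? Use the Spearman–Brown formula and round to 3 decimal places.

0.824

ρ_k = kρ / (1 + (k−1)ρ) = 4·0.54 / (1 + 3·0.54) = 2.160 / 2.620 = 0.824.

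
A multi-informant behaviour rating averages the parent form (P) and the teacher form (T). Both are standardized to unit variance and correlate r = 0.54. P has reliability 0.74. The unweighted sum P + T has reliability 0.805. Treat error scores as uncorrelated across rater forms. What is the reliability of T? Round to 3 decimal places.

0.659

Var(P+T) = 2 + 2·0.54 = 3.080.
True-score variance = ρ_P + ρ_T + 2·0.54, so 0.805 = (0.74 + ρ_T + 1.08) / 3.080.
ρ_T = 0.805·3.080 − 0.74 − 1.08 = 0.659.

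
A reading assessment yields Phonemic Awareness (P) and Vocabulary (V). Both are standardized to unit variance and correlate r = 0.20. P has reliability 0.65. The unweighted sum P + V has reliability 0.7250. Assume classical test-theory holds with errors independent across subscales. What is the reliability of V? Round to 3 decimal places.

Var(P+V) = 2 + 2·0.20 = 2.400.
True-score variance = ρ_P + ρ_V + 2·0.20, so 0.7250 = (0.65 + ρ_V + 0.40) / 2.400.
ρ_V = 0.7250·2.400 − 0.65 − 0.40 = 0.690.

0.690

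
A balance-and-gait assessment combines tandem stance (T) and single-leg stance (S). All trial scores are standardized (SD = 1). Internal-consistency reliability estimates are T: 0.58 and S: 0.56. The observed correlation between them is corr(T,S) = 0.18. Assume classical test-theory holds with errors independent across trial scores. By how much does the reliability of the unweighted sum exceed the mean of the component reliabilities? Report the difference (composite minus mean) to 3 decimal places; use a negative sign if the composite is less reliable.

Var(sum) = 2 + 0.36 = 2.36; true-score variance = 1.14 + 0.36 = 1.5; composite reliability = 0.6356.
Mean component reliability = 0.5700.
Difference = 0.6356 − 0.5700 = 0.066.

0.066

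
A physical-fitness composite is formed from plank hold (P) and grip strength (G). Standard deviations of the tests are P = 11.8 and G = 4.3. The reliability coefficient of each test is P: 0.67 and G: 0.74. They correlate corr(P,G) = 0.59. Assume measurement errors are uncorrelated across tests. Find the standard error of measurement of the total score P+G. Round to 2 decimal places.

7.12

Var(total) = 157.73 + 59.8732 = 217.603.
True-score variance = 106.973 + 59.8732 = 166.847, so reliability = 0.7667.
Error variance = 217.603 − 166.847 = 50.7566; SEM = √50.7566 = 7.12.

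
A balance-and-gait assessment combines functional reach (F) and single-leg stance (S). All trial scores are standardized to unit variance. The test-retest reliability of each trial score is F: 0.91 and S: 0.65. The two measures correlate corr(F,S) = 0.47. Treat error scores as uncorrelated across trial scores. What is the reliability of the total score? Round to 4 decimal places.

0.8503

Var(F+S) = 2 + 2·[0.47] = 2 + 0.94 = 2.94.
Under uncorrelated errors the observed covariances equal the true-score covariances, so only the own-variance terms attenuate.
True-score variance = [0.91 + 0.65] + 0.94 = 1.56 + 0.94 = 2.5.
Reliability = 2.5 / 2.94 = 0.8503.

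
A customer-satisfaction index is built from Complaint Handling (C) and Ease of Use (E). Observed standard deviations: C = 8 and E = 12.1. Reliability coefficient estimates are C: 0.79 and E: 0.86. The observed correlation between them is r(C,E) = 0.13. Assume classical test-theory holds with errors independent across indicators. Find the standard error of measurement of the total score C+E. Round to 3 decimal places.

5.826

Var(total) = 210.41 + 25.168 = 235.578.
True-score variance = 176.473 + 25.168 = 201.641, so reliability = 0.8559.
Error variance = 235.578 − 201.641 = 33.9374; SEM = √33.9374 = 5.826.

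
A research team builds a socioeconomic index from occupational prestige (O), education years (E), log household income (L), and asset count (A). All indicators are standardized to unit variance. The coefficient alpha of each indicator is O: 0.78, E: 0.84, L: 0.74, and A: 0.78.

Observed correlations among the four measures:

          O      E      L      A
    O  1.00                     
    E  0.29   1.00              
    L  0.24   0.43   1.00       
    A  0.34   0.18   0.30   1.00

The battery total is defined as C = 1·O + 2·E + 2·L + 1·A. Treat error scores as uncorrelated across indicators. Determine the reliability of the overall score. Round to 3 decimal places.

0.883

Var(C) = 1 + 2² + 2² + 1 + 2·[2·0.29 + 2·0.24 + 0.34 + 4·0.43 + 2·0.18 + 2·0.30] = 10 + 8.16 = 18.16.
With uncorrelated errors the cross-covariances are all true-score covariance, so they carry over unchanged; only the diagonal terms shrink to ρᵢσᵢ².
True-score variance = [0.78 + 2²·0.84 + 2²·0.74 + 0.78] + 8.16 = 7.88 + 8.16 = 16.04.
Reliability = 16.04 / 18.16 = 0.883.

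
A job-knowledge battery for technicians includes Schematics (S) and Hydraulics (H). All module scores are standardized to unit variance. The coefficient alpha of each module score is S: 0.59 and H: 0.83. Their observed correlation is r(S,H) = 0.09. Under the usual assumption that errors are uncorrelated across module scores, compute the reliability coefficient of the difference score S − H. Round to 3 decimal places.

0.681

Var(S−H) = 1 + 1 − 2·0.09 = 2 − 0.18 = 1.82.
With uncorrelated errors the cross-covariances are all true-score covariance, so they carry over unchanged; only the diagonal terms shrink to ρᵢσᵢ².
True-score variance = [0.59 + 0.83] − 0.18 = 1.42 − 0.18 = 1.24.
Reliability = 1.24 / 1.82 = 0.681.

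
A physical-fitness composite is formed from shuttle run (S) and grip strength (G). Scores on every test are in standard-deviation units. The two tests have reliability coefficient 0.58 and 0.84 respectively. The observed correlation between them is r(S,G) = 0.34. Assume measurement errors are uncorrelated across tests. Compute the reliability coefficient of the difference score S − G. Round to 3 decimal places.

Var(S−G) = 1 + 1 − 2·0.34 = 2 − 0.68 = 1.32.
With uncorrelated errors the cross-covariances are all true-score covariance, so they carry over unchanged; only the diagonal terms shrink to ρᵢσᵢ².
True-score variance = [0.58 + 0.84] − 0.68 = 1.42 − 0.68 = 0.74.
Reliability = 0.74 / 1.32 = 0.561.

0.561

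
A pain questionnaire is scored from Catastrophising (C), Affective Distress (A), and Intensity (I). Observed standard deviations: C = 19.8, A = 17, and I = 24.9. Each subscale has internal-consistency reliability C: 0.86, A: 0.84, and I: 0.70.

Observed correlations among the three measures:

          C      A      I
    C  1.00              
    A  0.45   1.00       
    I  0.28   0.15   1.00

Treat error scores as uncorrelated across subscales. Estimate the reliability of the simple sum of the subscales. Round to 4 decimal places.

0.8569

Var(C+A+I) = 19.8² + 17² + 24.9² + 2·[19.8·17·0.45 + 19.8·24.9·0.28 + 17·24.9·0.15] = 1301.05 + 706.021 = 2007.07.
With uncorrelated errors the cross-covariances are all true-score covariance, so they carry over unchanged; only the diagonal terms shrink to ρᵢσᵢ².
True-score variance = [19.8²·0.86 + 17²·0.84 + 24.9²·0.70] + 706.021 = 1013.92 + 706.021 = 1719.94.
Reliability = 1719.94 / 2007.07 = 0.8569.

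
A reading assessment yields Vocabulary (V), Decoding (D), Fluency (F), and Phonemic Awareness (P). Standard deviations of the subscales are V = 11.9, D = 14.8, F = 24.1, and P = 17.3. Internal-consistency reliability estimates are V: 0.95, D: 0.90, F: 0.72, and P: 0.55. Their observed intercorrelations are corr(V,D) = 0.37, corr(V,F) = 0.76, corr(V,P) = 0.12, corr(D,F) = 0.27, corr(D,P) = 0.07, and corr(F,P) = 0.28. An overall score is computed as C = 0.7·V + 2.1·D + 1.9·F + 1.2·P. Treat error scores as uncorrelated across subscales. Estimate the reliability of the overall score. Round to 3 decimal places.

Var(C) = 0.7²·11.9² + 2.1²·14.8² + 1.9²·24.1² + 1.2²·17.3² + 2·[1.47·11.9·14.8·0.37 + 1.33·11.9·24.1·0.76 + 0.84·11.9·17.3·0.12 + 3.99·14.8·24.1·0.27 + 2.52·14.8·17.3·0.07 + 2.28·24.1·17.3·0.28] = 3563.06 + 2204.03 = 5767.09.
With uncorrelated errors the cross-covariances are all true-score covariance, so they carry over unchanged; only the diagonal terms shrink to ρᵢσᵢ².
True-score variance = [0.7²·11.9²·0.95 + 2.1²·14.8²·0.90 + 1.9²·24.1²·0.72 + 1.2²·17.3²·0.55] + 2204.03 = 2681.97 + 2204.03 = 4886.
Reliability = 4886 / 5767.09 = 0.847.

0.847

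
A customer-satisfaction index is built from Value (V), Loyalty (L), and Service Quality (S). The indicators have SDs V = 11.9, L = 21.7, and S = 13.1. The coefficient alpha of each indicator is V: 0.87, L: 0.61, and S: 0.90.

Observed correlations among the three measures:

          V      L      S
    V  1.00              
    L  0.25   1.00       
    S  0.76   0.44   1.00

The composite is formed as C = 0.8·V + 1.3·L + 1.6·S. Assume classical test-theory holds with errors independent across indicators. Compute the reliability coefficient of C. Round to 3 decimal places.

Var(C) = 0.8²·11.9² + 1.3²·21.7² + 1.6²·13.1² + 2·[1.04·11.9·21.7·0.25 + 1.28·11.9·13.1·0.76 + 2.08·21.7·13.1·0.44] = 1325.76 + 957.907 = 2283.66.
Under uncorrelated errors the observed covariances equal the true-score covariances, so only the own-variance terms attenuate.
True-score variance = [0.8²·11.9²·0.87 + 1.3²·21.7²·0.61 + 1.6²·13.1²·0.90] + 957.907 = 959.678 + 957.907 = 1917.59.
Reliability = 1917.59 / 2283.66 = 0.840.

0.840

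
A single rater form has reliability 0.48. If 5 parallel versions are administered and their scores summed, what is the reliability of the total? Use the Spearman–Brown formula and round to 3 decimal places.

0.822

ρ_k = kρ / (1 + (k−1)ρ) = 5·0.48 / (1 + 4·0.48) = 2.400 / 2.920 = 0.822.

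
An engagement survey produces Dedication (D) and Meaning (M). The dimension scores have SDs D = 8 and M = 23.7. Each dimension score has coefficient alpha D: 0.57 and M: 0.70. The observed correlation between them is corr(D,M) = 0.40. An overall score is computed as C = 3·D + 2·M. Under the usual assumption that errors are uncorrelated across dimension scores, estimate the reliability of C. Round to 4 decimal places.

Var(C) = 3²·8² + 2²·23.7² + 2·[6·8·23.7·0.40] = 2822.76 + 910.08 = 3732.84.
With uncorrelated errors the cross-covariances are all true-score covariance, so they carry over unchanged; only the diagonal terms shrink to ρᵢσᵢ².
True-score variance = [3²·8²·0.57 + 2²·23.7²·0.70] + 910.08 = 1901.05 + 910.08 = 2811.13.
Reliability = 2811.13 / 3732.84 = 0.7531.

0.7531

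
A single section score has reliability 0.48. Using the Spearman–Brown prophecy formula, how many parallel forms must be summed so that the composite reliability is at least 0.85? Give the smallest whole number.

7

k ≥ ρ*(1−ρ₁)/(ρ₁(1−ρ*)) = 0.85·0.52 / (0.48·0.15) = 6.139.
Smallest integer k = 7.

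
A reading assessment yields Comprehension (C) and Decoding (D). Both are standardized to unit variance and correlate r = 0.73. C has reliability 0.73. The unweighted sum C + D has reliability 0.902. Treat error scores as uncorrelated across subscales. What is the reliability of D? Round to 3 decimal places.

0.931

Var(C+D) = 2 + 2·0.73 = 3.460.
True-score variance = ρ_C + ρ_D + 2·0.73, so 0.902 = (0.73 + ρ_D + 1.46) / 3.460.
ρ_D = 0.902·3.460 − 0.73 − 1.46 = 0.931.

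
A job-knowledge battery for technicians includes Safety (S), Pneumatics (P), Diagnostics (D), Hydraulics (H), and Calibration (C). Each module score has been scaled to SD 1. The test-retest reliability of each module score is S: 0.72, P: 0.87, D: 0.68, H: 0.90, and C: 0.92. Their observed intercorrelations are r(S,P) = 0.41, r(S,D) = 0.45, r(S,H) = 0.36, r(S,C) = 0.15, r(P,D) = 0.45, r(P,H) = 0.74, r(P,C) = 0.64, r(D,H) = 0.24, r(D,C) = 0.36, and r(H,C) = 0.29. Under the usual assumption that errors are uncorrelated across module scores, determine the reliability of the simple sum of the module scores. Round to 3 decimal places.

0.931

Var(S+P+D+H+C) = 5 + 2·[0.41 + 0.45 + 0.36 + 0.15 + 0.45 + 0.74 + 0.64 + 0.24 + 0.36 + 0.29] = 5 + 8.18 = 13.18.
Because errors are independent across components, Cov(Tᵢ,Tⱼ) = Cov(Xᵢ,Xⱼ); the off-diagonal part of the true-score variance is the same as above.
True-score variance = [0.72 + 0.87 + 0.68 + 0.90 + 0.92] + 8.18 = 4.09 + 8.18 = 12.27.
Reliability = 12.27 / 13.18 = 0.931.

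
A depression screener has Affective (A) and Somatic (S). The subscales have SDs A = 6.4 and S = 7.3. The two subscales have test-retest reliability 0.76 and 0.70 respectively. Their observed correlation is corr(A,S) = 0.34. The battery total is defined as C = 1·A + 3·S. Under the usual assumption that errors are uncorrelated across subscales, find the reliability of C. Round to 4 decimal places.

Var(C) = 6.4² + 3²·7.3² + 2·[3·6.4·7.3·0.34] = 520.57 + 95.3088 = 615.879.
Because errors are independent across components, Cov(Tᵢ,Tⱼ) = Cov(Xᵢ,Xⱼ); the off-diagonal part of the true-score variance is the same as above.
True-score variance = [6.4²·0.76 + 3²·7.3²·0.70] + 95.3088 = 366.857 + 95.3088 = 462.165.
Reliability = 462.165 / 615.879 = 0.7504.

0.7504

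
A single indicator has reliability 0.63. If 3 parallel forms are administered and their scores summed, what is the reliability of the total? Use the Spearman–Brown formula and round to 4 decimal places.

0.8363

ρ_k = kρ / (1 + (k−1)ρ) = 3·0.63 / (1 + 2·0.63) = 1.890 / 2.260 = 0.8363.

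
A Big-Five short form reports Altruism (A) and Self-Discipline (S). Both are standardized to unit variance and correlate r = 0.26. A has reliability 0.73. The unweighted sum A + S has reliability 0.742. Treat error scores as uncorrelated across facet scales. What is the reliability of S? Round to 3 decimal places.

Var(A+S) = 2 + 2·0.26 = 2.520.
True-score variance = ρ_A + ρ_S + 2·0.26, so 0.742 = (0.73 + ρ_S + 0.52) / 2.520.
ρ_S = 0.742·2.520 − 0.73 − 0.52 = 0.620.

0.620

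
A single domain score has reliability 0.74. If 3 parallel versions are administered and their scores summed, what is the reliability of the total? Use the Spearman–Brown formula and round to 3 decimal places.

ρ_k = kρ / (1 + (k−1)ρ) = 3·0.74 / (1 + 2·0.74) = 2.220 / 2.480 = 0.895.

0.895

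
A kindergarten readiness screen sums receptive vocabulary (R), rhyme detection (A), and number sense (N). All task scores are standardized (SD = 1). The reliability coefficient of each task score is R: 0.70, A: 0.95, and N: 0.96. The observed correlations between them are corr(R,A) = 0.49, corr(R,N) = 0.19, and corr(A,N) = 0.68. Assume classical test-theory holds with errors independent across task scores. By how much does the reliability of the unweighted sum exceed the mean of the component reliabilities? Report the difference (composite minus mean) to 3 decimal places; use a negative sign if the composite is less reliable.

Var(sum) = 3 + 2.72 = 5.72; true-score variance = 2.61 + 2.72 = 5.33; composite reliability = 0.9318.
Mean component reliability = 0.8700.
Difference = 0.9318 − 0.8700 = 0.062.

0.062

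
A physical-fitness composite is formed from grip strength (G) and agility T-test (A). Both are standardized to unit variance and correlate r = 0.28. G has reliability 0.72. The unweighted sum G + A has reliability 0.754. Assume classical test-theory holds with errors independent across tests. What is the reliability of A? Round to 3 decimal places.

Var(G+A) = 2 + 2·0.28 = 2.560.
True-score variance = ρ_G + ρ_A + 2·0.28, so 0.754 = (0.72 + ρ_A + 0.56) / 2.560.
ρ_A = 0.754·2.560 − 0.72 − 0.56 = 0.650.

0.650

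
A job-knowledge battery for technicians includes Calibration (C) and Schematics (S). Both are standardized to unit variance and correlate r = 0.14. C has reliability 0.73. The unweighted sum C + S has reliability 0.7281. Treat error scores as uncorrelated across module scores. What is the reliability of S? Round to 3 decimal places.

Var(C+S) = 2 + 2·0.14 = 2.280.
True-score variance = ρ_C + ρ_S + 2·0.14, so 0.7281 = (0.73 + ρ_S + 0.28) / 2.280.
ρ_S = 0.7281·2.280 − 0.73 − 0.28 = 0.650.

0.650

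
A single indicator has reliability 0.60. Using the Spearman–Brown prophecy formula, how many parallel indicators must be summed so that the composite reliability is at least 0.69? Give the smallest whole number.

2

k ≥ ρ*(1−ρ₁)/(ρ₁(1−ρ*)) = 0.69·0.40 / (0.60·0.31) = 1.484.
Smallest integer k = 2.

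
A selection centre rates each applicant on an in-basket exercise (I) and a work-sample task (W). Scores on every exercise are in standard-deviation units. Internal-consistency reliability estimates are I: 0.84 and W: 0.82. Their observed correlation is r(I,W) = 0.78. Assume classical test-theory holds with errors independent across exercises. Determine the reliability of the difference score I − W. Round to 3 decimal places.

Var(I−W) = 1 + 1 − 2·0.78 = 2 − 1.56 = 0.44.
With uncorrelated errors the cross-covariances are all true-score covariance, so they carry over unchanged; only the diagonal terms shrink to ρᵢσᵢ².
True-score variance = [0.84 + 0.82] − 1.56 = 1.66 − 1.56 = 0.1.
Reliability = 0.1 / 0.44 = 0.227.

0.227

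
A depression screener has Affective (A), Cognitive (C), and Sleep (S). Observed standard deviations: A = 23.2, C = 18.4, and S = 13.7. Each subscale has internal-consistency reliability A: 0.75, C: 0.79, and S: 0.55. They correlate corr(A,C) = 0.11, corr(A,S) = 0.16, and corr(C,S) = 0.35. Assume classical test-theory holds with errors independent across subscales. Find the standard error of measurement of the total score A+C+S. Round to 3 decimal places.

17.033

Var(total) = 1064.49 + 372.078 = 1436.57.
True-score variance = 774.372 + 372.078 = 1146.45, so reliability = 0.7980.
Error variance = 1436.57 − 1146.45 = 290.118; SEM = √290.118 = 17.033.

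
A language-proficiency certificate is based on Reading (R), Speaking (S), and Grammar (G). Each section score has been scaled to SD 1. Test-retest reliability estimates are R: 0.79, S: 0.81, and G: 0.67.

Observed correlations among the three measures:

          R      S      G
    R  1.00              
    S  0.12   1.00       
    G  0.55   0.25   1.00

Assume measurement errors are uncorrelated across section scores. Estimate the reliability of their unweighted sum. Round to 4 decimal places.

Var(R+S+G) = 3 + 2·[0.12 + 0.55 + 0.25] = 3 + 1.84 = 4.84.
Under uncorrelated errors the observed covariances equal the true-score covariances, so only the own-variance terms attenuate.
True-score variance = [0.79 + 0.81 + 0.67] + 1.84 = 2.27 + 1.84 = 4.11.
Reliability = 4.11 / 4.84 = 0.8492.

0.8492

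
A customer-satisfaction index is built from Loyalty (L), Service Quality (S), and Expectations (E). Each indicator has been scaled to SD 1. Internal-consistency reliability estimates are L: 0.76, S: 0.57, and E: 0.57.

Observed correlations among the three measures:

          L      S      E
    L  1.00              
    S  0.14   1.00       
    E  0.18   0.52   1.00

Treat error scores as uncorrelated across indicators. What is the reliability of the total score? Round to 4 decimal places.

0.7650

Var(L+S+E) = 3 + 2·[0.14 + 0.18 + 0.52] = 3 + 1.68 = 4.68.
Because errors are independent across components, Cov(Tᵢ,Tⱼ) = Cov(Xᵢ,Xⱼ); the off-diagonal part of the true-score variance is the same as above.
True-score variance = [0.76 + 0.57 + 0.57] + 1.68 = 1.9 + 1.68 = 3.58.
Reliability = 3.58 / 4.68 = 0.7650.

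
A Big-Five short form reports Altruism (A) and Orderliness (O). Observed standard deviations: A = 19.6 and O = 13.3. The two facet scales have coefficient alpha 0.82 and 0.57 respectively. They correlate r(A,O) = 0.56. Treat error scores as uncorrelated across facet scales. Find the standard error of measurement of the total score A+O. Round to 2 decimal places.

Var(total) = 561.05 + 291.962 = 853.012.
True-score variance = 415.839 + 291.962 = 707.8, so reliability = 0.8298.
Error variance = 853.012 − 707.8 = 145.212; SEM = √145.212 = 12.05.

12.05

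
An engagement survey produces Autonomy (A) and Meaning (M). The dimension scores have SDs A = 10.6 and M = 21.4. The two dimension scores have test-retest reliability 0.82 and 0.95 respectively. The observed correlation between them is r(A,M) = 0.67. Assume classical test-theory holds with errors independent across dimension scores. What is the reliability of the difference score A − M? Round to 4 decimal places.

0.8381

Var(A−M) = 10.6² + 21.4² − 2·10.6·21.4·0.67 = 570.32 − 303.966 = 266.354.
With uncorrelated errors the cross-covariances are all true-score covariance, so they carry over unchanged; only the diagonal terms shrink to ρᵢσᵢ².
True-score variance = [10.6²·0.82 + 21.4²·0.95] − 303.966 = 527.197 − 303.966 = 223.232.
Reliability = 223.232 / 266.354 = 0.8381.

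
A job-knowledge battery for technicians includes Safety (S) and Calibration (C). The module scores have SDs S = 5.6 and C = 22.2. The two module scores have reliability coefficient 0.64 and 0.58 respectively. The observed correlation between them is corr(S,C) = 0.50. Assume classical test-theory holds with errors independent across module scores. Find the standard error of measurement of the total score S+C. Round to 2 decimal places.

14.77

Var(total) = 524.2 + 124.32 = 648.52.
True-score variance = 305.918 + 124.32 = 430.238, so reliability = 0.6634.
Error variance = 648.52 − 430.238 = 218.282; SEM = √218.282 = 14.77.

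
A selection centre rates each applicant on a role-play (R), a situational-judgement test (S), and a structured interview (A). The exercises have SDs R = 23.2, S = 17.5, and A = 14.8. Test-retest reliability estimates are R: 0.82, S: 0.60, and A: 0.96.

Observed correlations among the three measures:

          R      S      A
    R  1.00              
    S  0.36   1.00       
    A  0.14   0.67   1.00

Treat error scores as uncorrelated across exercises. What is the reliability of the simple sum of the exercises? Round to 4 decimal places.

Var(R+S+A) = 23.2² + 17.5² + 14.8² + 2·[23.2·17.5·0.36 + 23.2·14.8·0.14 + 17.5·14.8·0.67] = 1063.53 + 735.521 = 1799.05.
Under uncorrelated errors the observed covariances equal the true-score covariances, so only the own-variance terms attenuate.
True-score variance = [23.2²·0.82 + 17.5²·0.60 + 14.8²·0.96] + 735.521 = 835.385 + 735.521 = 1570.91.
Reliability = 1570.91 / 1799.05 = 0.8732.

0.8732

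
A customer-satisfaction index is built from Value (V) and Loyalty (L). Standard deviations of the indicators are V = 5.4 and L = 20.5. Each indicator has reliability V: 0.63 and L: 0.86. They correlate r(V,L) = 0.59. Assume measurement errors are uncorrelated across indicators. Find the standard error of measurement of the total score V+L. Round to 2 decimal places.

8.34

Var(total) = 449.41 + 130.626 = 580.036.
True-score variance = 379.786 + 130.626 = 510.412, so reliability = 0.8800.
Error variance = 580.036 − 510.412 = 69.6242; SEM = √69.6242 = 8.34.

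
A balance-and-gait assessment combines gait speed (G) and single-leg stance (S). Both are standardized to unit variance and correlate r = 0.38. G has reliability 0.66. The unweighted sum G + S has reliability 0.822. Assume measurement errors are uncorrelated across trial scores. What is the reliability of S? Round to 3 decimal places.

0.849

Var(G+S) = 2 + 2·0.38 = 2.760.
True-score variance = ρ_G + ρ_S + 2·0.38, so 0.822 = (0.66 + ρ_S + 0.76) / 2.760.
ρ_S = 0.822·2.760 − 0.66 − 0.76 = 0.849.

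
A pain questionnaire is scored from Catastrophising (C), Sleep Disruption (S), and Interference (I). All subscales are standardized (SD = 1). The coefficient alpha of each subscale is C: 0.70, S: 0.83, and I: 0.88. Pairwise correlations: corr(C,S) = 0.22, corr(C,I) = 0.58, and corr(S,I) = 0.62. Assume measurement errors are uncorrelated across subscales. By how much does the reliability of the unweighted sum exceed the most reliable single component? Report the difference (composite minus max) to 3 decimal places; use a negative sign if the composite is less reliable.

Var(sum) = 3 + 2.84 = 5.84; true-score variance = 2.41 + 2.84 = 5.25; composite reliability = 0.8990.
Max component reliability = 0.8800.
Difference = 0.8990 − 0.8800 = 0.019.

0.019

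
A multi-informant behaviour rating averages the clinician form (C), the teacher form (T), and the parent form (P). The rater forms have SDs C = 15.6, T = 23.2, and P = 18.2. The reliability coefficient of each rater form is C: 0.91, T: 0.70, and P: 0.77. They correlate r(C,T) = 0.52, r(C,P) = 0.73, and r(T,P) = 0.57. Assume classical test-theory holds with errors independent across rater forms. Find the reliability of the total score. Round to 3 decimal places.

Var(C+T+P) = 15.6² + 23.2² + 18.2² + 2·[15.6·23.2·0.52 + 15.6·18.2·0.73 + 23.2·18.2·0.57] = 1112.84 + 1272.27 = 2385.11.
With uncorrelated errors the cross-covariances are all true-score covariance, so they carry over unchanged; only the diagonal terms shrink to ρᵢσᵢ².
True-score variance = [15.6²·0.91 + 23.2²·0.70 + 18.2²·0.77] + 1272.27 = 853.28 + 1272.27 = 2125.55.
Reliability = 2125.55 / 2385.11 = 0.891.

0.891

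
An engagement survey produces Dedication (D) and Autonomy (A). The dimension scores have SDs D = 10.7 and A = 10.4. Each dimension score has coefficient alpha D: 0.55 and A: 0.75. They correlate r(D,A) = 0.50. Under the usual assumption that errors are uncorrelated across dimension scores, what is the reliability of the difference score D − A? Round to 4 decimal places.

Var(D−A) = 10.7² + 10.4² − 2·10.7·10.4·0.50 = 222.65 − 111.28 = 111.37.
Under uncorrelated errors the observed covariances equal the true-score covariances, so only the own-variance terms attenuate.
True-score variance = [10.7²·0.55 + 10.4²·0.75] − 111.28 = 144.089 − 111.28 = 32.8095.
Reliability = 32.8095 / 111.37 = 0.2946.

0.2946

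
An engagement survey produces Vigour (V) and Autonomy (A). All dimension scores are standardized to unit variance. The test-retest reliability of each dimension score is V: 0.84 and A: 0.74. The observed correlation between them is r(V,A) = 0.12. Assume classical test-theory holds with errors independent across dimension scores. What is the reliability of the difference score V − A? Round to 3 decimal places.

Var(V−A) = 1 + 1 − 2·0.12 = 2 − 0.24 = 1.76.
Under uncorrelated errors the observed covariances equal the true-score covariances, so only the own-variance terms attenuate.
True-score variance = [0.84 + 0.74] − 0.24 = 1.58 − 0.24 = 1.34.
Reliability = 1.34 / 1.76 = 0.761.

0.761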